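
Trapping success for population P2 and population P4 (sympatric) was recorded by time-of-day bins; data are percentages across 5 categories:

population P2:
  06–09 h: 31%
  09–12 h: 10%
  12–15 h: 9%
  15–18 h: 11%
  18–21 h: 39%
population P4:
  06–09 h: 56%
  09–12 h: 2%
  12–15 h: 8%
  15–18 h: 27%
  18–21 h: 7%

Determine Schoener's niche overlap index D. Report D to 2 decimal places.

Convert percentages to proportions (divide by 100).
Σ|p₁ᵢ − p₂ᵢ| = 0.25 + 0.08 + 0.01 + 0.16 + 0.32 = 0.82
D = 1 − ½ × 0.82 = 1 − 0.410 = 0.5900

0.59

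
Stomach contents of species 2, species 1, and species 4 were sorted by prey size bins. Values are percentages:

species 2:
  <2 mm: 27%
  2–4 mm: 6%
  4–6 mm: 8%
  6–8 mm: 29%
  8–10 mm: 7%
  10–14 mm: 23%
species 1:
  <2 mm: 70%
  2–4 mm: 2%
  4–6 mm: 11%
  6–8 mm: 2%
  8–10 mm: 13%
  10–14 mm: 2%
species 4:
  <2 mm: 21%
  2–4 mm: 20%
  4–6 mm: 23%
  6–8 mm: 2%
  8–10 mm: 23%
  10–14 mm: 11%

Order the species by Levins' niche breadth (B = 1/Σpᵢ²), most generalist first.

species 4 > species 2 > species 1

Convert percentages to proportions (divide by 100).
Σp_2ᵢ² = 0.27² + 0.06² + 0.08² + 0.29² + 0.07² + 0.23² = 0.0729 + 0.0036 + 0.0064 + 0.0841 + 0.0049 + 0.0529 = 0.2248
B_2 = 1 / 0.2248 = 4.4484
Σp_1ᵢ² = 0.70² + 0.02² + 0.11² + 0.02² + 0.13² + 0.02² = 0.4900 + 0.0004 + 0.0121 + 0.0004 + 0.0169 + 0.0004 = 0.5202
B_1 = 1 / 0.5202 = 1.9223
Σp_4ᵢ² = 0.21² + 0.20² + 0.23² + 0.02² + 0.23² + 0.11² = 0.0441 + 0.0400 + 0.0529 + 0.0004 + 0.0529 + 0.0121 = 0.2024
B_4 = 1 / 0.2024 = 4.9407
Ranking by B (broadest → narrowest): species 4 (4.94) > species 2 (4.45) > species 1 (1.92)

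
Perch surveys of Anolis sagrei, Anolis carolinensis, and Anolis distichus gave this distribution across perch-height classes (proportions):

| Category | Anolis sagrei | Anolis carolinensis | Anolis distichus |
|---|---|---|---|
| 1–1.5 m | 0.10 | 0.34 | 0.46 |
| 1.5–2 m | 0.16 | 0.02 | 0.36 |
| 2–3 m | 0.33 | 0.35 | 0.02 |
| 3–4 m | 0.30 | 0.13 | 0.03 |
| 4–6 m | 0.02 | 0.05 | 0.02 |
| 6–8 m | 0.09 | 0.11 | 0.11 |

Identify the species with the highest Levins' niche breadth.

Σp_sagrᵢ² = 0.10² + 0.16² + 0.33² + 0.30² + 0.02² + 0.09² = 0.0100 + 0.0256 + 0.1089 + 0.0900 + 0.0004 + 0.0081 = 0.2430
B_sagr = 1 / 0.2430 = 4.1152
Σp_caroᵢ² = 0.34² + 0.02² + 0.35² + 0.13² + 0.05² + 0.11² = 0.1156 + 0.0004 + 0.1225 + 0.0169 + 0.0025 + 0.0121 = 0.2700
B_caro = 1 / 0.2700 = 3.7037
Σp_distᵢ² = 0.46² + 0.36² + 0.02² + 0.03² + 0.02² + 0.11² = 0.2116 + 0.1296 + 0.0004 + 0.0009 + 0.0004 + 0.0121 = 0.3550
B_dist = 1 / 0.3550 = 2.8169
Highest B → broadest niche (most generalist): Anolis sagrei (B = 4.12).

Anolis sagrei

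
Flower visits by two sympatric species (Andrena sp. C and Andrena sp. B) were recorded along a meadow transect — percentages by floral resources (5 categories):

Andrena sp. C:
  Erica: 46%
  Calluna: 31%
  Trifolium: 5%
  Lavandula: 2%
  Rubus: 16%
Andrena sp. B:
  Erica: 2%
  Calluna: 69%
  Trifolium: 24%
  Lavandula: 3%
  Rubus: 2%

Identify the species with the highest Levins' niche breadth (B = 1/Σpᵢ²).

Convert percentages to proportions (divide by 100).
Σp_Cᵢ² = 0.46² + 0.31² + 0.05² + 0.02² + 0.16² = 0.2116 + 0.0961 + 0.0025 + 0.0004 + 0.0256 = 0.3362
B_C = 1 / 0.3362 = 2.9744
Σp_Bᵢ² = 0.02² + 0.69² + 0.24² + 0.03² + 0.02² = 0.0004 + 0.4761 + 0.0576 + 0.0009 + 0.0004 = 0.5354
B_B = 1 / 0.5354 = 1.8678
Highest B → broadest niche (most generalist): Andrena sp. C (B = 2.97).

Andrena sp. C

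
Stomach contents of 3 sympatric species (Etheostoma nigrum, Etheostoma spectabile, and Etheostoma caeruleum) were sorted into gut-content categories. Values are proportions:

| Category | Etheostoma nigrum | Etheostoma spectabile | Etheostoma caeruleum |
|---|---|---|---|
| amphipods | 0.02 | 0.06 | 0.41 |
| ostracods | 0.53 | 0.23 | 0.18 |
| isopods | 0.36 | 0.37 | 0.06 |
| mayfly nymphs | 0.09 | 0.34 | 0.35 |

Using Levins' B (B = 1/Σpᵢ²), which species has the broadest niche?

Etheostoma spectabile

Σp_nigrᵢ² = 0.02² + 0.53² + 0.36² + 0.09² = 0.0004 + 0.2809 + 0.1296 + 0.0081 = 0.4190
B_nigr = 1 / 0.4190 = 2.3866
Σp_specᵢ² = 0.06² + 0.23² + 0.37² + 0.34² = 0.0036 + 0.0529 + 0.1369 + 0.1156 = 0.3090
B_spec = 1 / 0.3090 = 3.2362
Σp_caerᵢ² = 0.41² + 0.18² + 0.06² + 0.35² = 0.1681 + 0.0324 + 0.0036 + 0.1225 = 0.3266
B_caer = 1 / 0.3266 = 3.0618
Highest B → broadest niche (most generalist): Etheostoma spectabile (B = 3.24).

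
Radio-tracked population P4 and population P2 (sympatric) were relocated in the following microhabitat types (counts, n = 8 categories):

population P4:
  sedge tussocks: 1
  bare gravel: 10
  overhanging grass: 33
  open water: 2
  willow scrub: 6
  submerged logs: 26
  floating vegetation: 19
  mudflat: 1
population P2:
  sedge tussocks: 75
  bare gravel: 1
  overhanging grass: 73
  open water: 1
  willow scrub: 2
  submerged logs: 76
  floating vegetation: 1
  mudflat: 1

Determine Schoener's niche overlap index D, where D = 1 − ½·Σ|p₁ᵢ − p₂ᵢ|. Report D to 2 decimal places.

0.62

Proportions for population P4 (n=98): 1/98=0.0102, 10/98=0.1020, 33/98=0.3367, 2/98=0.0204, 6/98=0.0612, 26/98=0.2653, 19/98=0.1939, 1/98=0.0102
Proportions for population P2 (n=230): 75/230=0.3261, 1/230=0.0043, 73/230=0.3174, 1/230=0.0043, 2/230=0.0087, 76/230=0.3304, 1/230=0.0043, 1/230=0.0043
Σ|p₁ᵢ − p₂ᵢ| = 0.3159 + 0.0977 + 0.0193 + 0.0161 + 0.0525 + 0.0651 + 0.1896 + 0.0059 = 0.7621
D = 1 − ½ × 0.7621 = 1 − 0.38105 = 0.61895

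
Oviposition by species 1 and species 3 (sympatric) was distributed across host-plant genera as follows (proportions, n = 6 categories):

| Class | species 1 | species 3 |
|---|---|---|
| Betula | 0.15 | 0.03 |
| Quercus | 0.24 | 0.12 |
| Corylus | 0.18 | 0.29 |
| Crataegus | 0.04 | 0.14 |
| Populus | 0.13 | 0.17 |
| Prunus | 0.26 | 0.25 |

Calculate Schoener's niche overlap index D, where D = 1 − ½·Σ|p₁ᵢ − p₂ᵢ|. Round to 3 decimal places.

0.750

Σ|p₁ᵢ − p₂ᵢ| = 0.12 + 0.12 + 0.11 + 0.10 + 0.04 + 0.01 = 0.50
D = 1 − ½ × 0.50 = 1 − 0.250 = 0.75000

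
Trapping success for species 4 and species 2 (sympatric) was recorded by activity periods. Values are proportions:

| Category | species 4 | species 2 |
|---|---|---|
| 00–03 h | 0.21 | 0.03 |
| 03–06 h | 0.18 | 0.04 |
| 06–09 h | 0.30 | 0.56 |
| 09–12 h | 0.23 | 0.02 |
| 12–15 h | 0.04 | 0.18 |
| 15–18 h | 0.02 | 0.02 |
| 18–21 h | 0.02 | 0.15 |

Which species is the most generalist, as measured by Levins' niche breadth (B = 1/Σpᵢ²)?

species 4

Σp_4ᵢ² = 0.21² + 0.18² + 0.30² + 0.23² + 0.04² + 0.02² + 0.02² = 0.0441 + 0.0324 + 0.0900 + 0.0529 + 0.0016 + 0.0004 + 0.0004 = 0.2218
B_4 = 1 / 0.2218 = 4.5086
Σp_2ᵢ² = 0.03² + 0.04² + 0.56² + 0.02² + 0.18² + 0.02² + 0.15² = 0.0009 + 0.0016 + 0.3136 + 0.0004 + 0.0324 + 0.0004 + 0.0225 = 0.3718
B_2 = 1 / 0.3718 = 2.6896
Highest B → broadest niche (most generalist): species 4 (B = 4.51).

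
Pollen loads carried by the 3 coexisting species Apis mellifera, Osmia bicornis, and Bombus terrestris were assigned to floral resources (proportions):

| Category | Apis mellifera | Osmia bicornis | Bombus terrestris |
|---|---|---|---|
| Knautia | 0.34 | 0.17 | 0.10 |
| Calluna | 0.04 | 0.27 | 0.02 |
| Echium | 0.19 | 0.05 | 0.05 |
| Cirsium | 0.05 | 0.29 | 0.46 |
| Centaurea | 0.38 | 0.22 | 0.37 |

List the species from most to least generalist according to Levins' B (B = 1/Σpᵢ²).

Σp_mellᵢ² = 0.34² + 0.04² + 0.19² + 0.05² + 0.38² = 0.1156 + 0.0016 + 0.0361 + 0.0025 + 0.1444 = 0.3002
B_mell = 1 / 0.3002 = 3.3311
Σp_bicoᵢ² = 0.17² + 0.27² + 0.05² + 0.29² + 0.22² = 0.0289 + 0.0729 + 0.0025 + 0.0841 + 0.0484 = 0.2368
B_bico = 1 / 0.2368 = 4.2230
Σp_terrᵢ² = 0.10² + 0.02² + 0.05² + 0.46² + 0.37² = 0.0100 + 0.0004 + 0.0025 + 0.2116 + 0.1369 = 0.3614
B_terr = 1 / 0.3614 = 2.7670
Ranking by B (broadest → narrowest): Osmia bicornis (4.22) > Apis mellifera (3.33) > Bombus terrestris (2.77)

Osmia bicornis > Apis mellifera > Bombus terrestris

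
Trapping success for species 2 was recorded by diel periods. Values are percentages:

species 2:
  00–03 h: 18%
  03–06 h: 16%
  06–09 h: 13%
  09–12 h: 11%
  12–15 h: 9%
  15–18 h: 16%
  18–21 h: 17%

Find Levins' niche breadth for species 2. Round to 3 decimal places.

6.684

Convert percentages to proportions (divide by 100).
Σpᵢ² = 0.18² + 0.16² + 0.13² + 0.11² + 0.09² + 0.16² + 0.17² = 0.0324 + 0.0256 + 0.0169 + 0.0121 + 0.0081 + 0.0256 + 0.0289 = 0.1496
B = 1 / 0.1496 = 6.68449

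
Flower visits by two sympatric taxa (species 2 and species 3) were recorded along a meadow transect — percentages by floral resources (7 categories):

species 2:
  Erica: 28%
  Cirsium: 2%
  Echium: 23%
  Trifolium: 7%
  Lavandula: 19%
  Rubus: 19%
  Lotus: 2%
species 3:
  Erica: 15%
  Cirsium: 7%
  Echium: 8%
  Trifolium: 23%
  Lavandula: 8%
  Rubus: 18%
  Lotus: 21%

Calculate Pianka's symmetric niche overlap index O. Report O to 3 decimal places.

0.698

Convert percentages to proportions (divide by 100).
Σ p₁ᵢp₂ᵢ = 0.0420 + 0.0014 + 0.0184 + 0.0161 + 0.0152 + 0.0342 + 0.0042 = 0.1315
Σp_1ᵢ² = 0.28² + 0.02² + 0.23² + 0.07² + 0.19² + 0.19² + 0.02² = 0.0784 + 0.0004 + 0.0529 + 0.0049 + 0.0361 + 0.0361 + 0.0004 = 0.2092
Σp_2ᵢ² = 0.15² + 0.07² + 0.08² + 0.23² + 0.08² + 0.18² + 0.21² = 0.0225 + 0.0049 + 0.0064 + 0.0529 + 0.0064 + 0.0324 + 0.0441 = 0.1696
O = 0.1315 / √(0.2092 × 0.1696) = 0.1315 / 0.188362 = 0.69812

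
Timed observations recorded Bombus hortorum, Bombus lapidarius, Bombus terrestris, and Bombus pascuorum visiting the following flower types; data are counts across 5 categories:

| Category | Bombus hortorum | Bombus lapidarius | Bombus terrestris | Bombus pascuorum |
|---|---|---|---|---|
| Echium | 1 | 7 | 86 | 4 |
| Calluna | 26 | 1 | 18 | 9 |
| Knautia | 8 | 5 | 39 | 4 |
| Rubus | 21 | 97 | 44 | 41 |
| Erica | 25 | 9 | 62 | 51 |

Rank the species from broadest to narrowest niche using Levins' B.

Proportions for Bombus hortorum (n=81): 1/81=0.0123, 26/81=0.3210, 8/81=0.0988, 21/81=0.2593, 25/81=0.3086
Proportions for Bombus lapidarius (n=119): 7/119=0.0588, 1/119=0.0084, 5/119=0.0420, 97/119=0.8151, 9/119=0.0756
Proportions for Bombus terrestris (n=249): 86/249=0.3454, 18/249=0.0723, 39/249=0.1566, 44/249=0.1767, 62/249=0.2490
Proportions for Bombus pascuorum (n=109): 4/109=0.0367, 9/109=0.0826, 4/109=0.0367, 41/109=0.3761, 51/109=0.4679
Σp_hortᵢ² = 0.0123² + 0.3210² + 0.0988² + 0.2593² + 0.3086² = 0.000151 + 0.103041 + 0.009761 + 0.067236 + 0.095234 = 0.275423
B_hort = 1 / 0.275423 = 3.6308
Σp_lapiᵢ² = 0.0588² + 0.0084² + 0.0420² + 0.8151² + 0.0756² = 0.003457 + 0.000071 + 0.001764 + 0.664388 + 0.005715 = 0.675395
B_lapi = 1 / 0.675395 = 1.4806
Σp_terrᵢ² = 0.3454² + 0.0723² + 0.1566² + 0.1767² + 0.2490² = 0.119301 + 0.005227 + 0.024524 + 0.031223 + 0.062001 = 0.242276
B_terr = 1 / 0.242276 = 4.1275
Σp_pascᵢ² = 0.0367² + 0.0826² + 0.0367² + 0.3761² + 0.4679² = 0.001347 + 0.006823 + 0.001347 + 0.141451 + 0.218930 = 0.369898
B_pasc = 1 / 0.369898 = 2.7034
Ranking by B (broadest → narrowest): Bombus terrestris (4.13) > Bombus hortorum (3.63) > Bombus pascuorum (2.70) > Bombus lapidarius (1.48)

Bombus terrestris > Bombus hortorum > Bombus pascuorum > Bombus lapidarius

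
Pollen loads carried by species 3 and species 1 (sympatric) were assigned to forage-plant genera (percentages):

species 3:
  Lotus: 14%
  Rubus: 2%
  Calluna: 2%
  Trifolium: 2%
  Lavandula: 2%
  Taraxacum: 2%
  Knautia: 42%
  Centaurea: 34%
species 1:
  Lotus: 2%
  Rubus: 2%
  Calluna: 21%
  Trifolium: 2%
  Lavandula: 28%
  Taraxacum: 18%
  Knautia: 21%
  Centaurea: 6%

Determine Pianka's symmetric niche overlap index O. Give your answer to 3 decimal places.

Convert percentages to proportions (divide by 100).
Σ p₁ᵢp₂ᵢ = 0.0028 + 0.0004 + 0.0042 + 0.0004 + 0.0056 + 0.0036 + 0.0882 + 0.0204 = 0.1256
Σp_1ᵢ² = 0.14² + 0.02² + 0.02² + 0.02² + 0.02² + 0.02² + 0.42² + 0.34² = 0.0196 + 0.0004 + 0.0004 + 0.0004 + 0.0004 + 0.0004 + 0.1764 + 0.1156 = 0.3136
Σp_2ᵢ² = 0.02² + 0.02² + 0.21² + 0.02² + 0.28² + 0.18² + 0.21² + 0.06² = 0.0004 + 0.0004 + 0.0441 + 0.0004 + 0.0784 + 0.0324 + 0.0441 + 0.0036 = 0.2038
O = 0.1256 / √(0.3136 × 0.2038) = 0.1256 / 0.252808 = 0.49682

0.497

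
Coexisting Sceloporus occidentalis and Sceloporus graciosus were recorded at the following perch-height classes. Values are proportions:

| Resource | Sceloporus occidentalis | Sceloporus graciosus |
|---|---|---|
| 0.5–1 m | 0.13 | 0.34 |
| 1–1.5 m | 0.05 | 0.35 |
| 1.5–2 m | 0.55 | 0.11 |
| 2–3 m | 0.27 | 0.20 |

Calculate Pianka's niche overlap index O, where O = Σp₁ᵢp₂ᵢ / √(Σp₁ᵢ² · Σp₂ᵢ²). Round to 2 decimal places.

Σ p₁ᵢp₂ᵢ = 0.0442 + 0.0175 + 0.0605 + 0.0540 = 0.1762
Σp_1ᵢ² = 0.13² + 0.05² + 0.55² + 0.27² = 0.0169 + 0.0025 + 0.3025 + 0.0729 = 0.3948
Σp_2ᵢ² = 0.34² + 0.35² + 0.11² + 0.20² = 0.1156 + 0.1225 + 0.0121 + 0.0400 = 0.2902
O = 0.1762 / √(0.3948 × 0.2902) = 0.1762 / 0.33848 = 0.5206

0.52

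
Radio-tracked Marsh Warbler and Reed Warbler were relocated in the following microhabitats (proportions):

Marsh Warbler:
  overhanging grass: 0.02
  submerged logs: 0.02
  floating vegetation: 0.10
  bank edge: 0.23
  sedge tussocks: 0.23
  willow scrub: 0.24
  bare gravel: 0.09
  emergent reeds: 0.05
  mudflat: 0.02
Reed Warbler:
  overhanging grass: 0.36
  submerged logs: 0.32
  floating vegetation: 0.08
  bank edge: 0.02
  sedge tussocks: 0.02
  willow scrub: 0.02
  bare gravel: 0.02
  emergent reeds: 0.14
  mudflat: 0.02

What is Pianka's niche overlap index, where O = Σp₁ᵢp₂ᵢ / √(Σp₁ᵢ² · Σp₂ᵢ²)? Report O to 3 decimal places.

Σ p₁ᵢp₂ᵢ = 0.0072 + 0.0064 + 0.0080 + 0.0046 + 0.0046 + 0.0048 + 0.0018 + 0.0070 + 0.0004 = 0.0448
Σp_1ᵢ² = 0.02² + 0.02² + 0.10² + 0.23² + 0.23² + 0.24² + 0.09² + 0.05² + 0.02² = 0.0004 + 0.0004 + 0.0100 + 0.0529 + 0.0529 + 0.0576 + 0.0081 + 0.0025 + 0.0004 = 0.1852
Σp_2ᵢ² = 0.36² + 0.32² + 0.08² + 0.02² + 0.02² + 0.02² + 0.02² + 0.14² + 0.02² = 0.1296 + 0.1024 + 0.0064 + 0.0004 + 0.0004 + 0.0004 + 0.0004 + 0.0196 + 0.0004 = 0.2600
O = 0.0448 / √(0.1852 × 0.2600) = 0.0448 / 0.219436 = 0.20416

0.204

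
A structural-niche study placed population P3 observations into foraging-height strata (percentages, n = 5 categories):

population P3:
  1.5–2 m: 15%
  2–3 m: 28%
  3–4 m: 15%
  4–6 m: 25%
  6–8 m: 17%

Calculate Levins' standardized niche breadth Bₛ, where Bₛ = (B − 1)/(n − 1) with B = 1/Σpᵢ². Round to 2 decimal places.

Convert percentages to proportions (divide by 100).
Σpᵢ² = 0.15² + 0.28² + 0.15² + 0.25² + 0.17² = 0.0225 + 0.0784 + 0.0225 + 0.0625 + 0.0289 = 0.2148
B = 1 / 0.2148 = 4.6555
Bₛ = (B − 1)/(n − 1) = (4.6555 − 1)/(5 − 1) = 3.6555/4 = 0.9139

0.91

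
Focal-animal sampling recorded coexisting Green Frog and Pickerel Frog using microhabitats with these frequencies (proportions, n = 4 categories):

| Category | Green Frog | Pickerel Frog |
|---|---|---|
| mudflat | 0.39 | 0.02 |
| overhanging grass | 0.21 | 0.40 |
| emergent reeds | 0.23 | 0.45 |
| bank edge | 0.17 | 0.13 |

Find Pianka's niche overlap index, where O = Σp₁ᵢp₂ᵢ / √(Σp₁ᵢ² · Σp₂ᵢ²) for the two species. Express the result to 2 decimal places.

Σ p₁ᵢp₂ᵢ = 0.0078 + 0.0840 + 0.1035 + 0.0221 = 0.2174
Σp_1ᵢ² = 0.39² + 0.21² + 0.23² + 0.17² = 0.1521 + 0.0441 + 0.0529 + 0.0289 = 0.2780
Σp_2ᵢ² = 0.02² + 0.40² + 0.45² + 0.13² = 0.0004 + 0.1600 + 0.2025 + 0.0169 = 0.3798
O = 0.2174 / √(0.2780 × 0.3798) = 0.2174 / 0.32494 = 0.6690

0.67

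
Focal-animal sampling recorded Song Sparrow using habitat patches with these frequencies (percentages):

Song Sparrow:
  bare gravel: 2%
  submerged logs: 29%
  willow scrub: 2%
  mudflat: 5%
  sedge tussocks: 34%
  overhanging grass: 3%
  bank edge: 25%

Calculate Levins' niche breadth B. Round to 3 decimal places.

Convert percentages to proportions (divide by 100).
Σpᵢ² = 0.02² + 0.29² + 0.02² + 0.05² + 0.34² + 0.03² + 0.25² = 0.0004 + 0.0841 + 0.0004 + 0.0025 + 0.1156 + 0.0009 + 0.0625 = 0.2664
B = 1 / 0.2664 = 3.75375

3.754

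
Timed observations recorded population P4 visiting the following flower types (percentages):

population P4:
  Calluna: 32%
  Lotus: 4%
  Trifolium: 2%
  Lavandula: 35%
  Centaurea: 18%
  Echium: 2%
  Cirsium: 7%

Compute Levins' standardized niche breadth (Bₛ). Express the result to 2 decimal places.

Convert percentages to proportions (divide by 100).
Σpᵢ² = 0.32² + 0.04² + 0.02² + 0.35² + 0.18² + 0.02² + 0.07² = 0.1024 + 0.0016 + 0.0004 + 0.1225 + 0.0324 + 0.0004 + 0.0049 = 0.2646
B = 1 / 0.2646 = 3.7793
Bₛ = (B − 1)/(n − 1) = (3.7793 − 1)/(7 − 1) = 2.7793/6 = 0.4632

0.46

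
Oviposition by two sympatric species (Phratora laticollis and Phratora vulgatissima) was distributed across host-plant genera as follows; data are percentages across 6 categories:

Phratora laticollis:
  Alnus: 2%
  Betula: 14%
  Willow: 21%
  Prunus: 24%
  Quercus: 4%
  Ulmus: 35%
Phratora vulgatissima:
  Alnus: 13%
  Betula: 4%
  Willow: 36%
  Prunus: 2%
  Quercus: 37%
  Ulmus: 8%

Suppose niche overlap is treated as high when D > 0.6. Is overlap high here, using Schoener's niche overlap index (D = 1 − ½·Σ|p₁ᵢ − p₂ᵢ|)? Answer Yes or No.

No

Convert percentages to proportions (divide by 100).
Σ|p₁ᵢ − p₂ᵢ| = 0.11 + 0.10 + 0.15 + 0.22 + 0.33 + 0.27 = 1.18
D = 1 − ½ × 1.18 = 1 − 0.590 = 0.4100
D = 0.4100 < 0.6 → No.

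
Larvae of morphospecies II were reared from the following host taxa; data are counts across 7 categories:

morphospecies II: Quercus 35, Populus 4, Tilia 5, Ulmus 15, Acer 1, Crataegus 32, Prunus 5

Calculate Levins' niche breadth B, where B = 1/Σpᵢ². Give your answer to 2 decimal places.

Proportions for morphospecies II (n=97): 35/97=0.3608, 4/97=0.0412, 5/97=0.0515, 15/97=0.1546, 1/97=0.0103, 32/97=0.3299, 5/97=0.0515
Σpᵢ² = 0.3608² + 0.0412² + 0.0515² + 0.1546² + 0.0103² + 0.3299² + 0.0515² = 0.130177 + 0.001697 + 0.002652 + 0.023901 + 0.000106 + 0.108834 + 0.002652 = 0.270019
B = 1 / 0.270019 = 3.7034

3.70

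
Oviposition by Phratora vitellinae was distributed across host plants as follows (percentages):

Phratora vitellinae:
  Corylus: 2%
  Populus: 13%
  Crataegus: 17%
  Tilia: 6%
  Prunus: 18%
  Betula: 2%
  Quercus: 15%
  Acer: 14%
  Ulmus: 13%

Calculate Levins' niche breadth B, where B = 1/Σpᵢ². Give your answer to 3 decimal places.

Convert percentages to proportions (divide by 100).
Σpᵢ² = 0.02² + 0.13² + 0.17² + 0.06² + 0.18² + 0.02² + 0.15² + 0.14² + 0.13² = 0.0004 + 0.0169 + 0.0289 + 0.0036 + 0.0324 + 0.0004 + 0.0225 + 0.0196 + 0.0169 = 0.1416
B = 1 / 0.1416 = 7.06215

7.062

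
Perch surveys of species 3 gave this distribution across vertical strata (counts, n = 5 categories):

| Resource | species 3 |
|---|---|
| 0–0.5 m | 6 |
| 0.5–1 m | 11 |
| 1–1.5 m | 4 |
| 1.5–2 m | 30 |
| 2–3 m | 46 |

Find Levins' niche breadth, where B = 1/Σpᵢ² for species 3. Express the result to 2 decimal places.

Proportions for species 3 (n=97): 6/97=0.0619, 11/97=0.1134, 4/97=0.0412, 30/97=0.3093, 46/97=0.4742
Σpᵢ² = 0.0619² + 0.1134² + 0.0412² + 0.3093² + 0.4742² = 0.003832 + 0.012860 + 0.001697 + 0.095666 + 0.224866 = 0.338921
B = 1 / 0.338921 = 2.9505

2.95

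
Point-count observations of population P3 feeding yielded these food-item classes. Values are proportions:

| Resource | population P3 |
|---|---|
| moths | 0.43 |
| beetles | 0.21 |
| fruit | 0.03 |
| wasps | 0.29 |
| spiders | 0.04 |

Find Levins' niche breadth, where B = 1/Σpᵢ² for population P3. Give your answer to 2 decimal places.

3.17

Σpᵢ² = 0.43² + 0.21² + 0.03² + 0.29² + 0.04² = 0.1849 + 0.0441 + 0.0009 + 0.0841 + 0.0016 = 0.3156
B = 1 / 0.3156 = 3.1686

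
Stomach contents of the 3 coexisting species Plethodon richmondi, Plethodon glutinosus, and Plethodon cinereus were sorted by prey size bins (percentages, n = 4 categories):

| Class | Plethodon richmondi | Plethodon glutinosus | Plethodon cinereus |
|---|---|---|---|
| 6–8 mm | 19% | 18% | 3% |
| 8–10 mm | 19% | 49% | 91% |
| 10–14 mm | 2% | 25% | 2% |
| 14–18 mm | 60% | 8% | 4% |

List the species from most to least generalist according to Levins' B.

Plethodon glutinosus > Plethodon richmondi > Plethodon cinereus

Convert percentages to proportions (divide by 100).
Σp_richᵢ² = 0.19² + 0.19² + 0.02² + 0.60² = 0.0361 + 0.0361 + 0.0004 + 0.3600 = 0.4326
B_rich = 1 / 0.4326 = 2.3116
Σp_glutᵢ² = 0.18² + 0.49² + 0.25² + 0.08² = 0.0324 + 0.2401 + 0.0625 + 0.0064 = 0.3414
B_glut = 1 / 0.3414 = 2.9291
Σp_cineᵢ² = 0.03² + 0.91² + 0.02² + 0.04² = 0.0009 + 0.8281 + 0.0004 + 0.0016 = 0.8310
B_cine = 1 / 0.8310 = 1.2034
Ranking by B (broadest → narrowest): Plethodon glutinosus (2.93) > Plethodon richmondi (2.31) > Plethodon cinereus (1.20)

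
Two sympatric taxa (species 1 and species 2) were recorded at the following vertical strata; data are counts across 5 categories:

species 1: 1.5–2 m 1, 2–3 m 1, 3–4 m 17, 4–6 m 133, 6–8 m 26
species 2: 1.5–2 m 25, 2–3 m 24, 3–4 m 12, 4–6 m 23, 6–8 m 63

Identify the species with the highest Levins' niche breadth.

Proportions for species 1 (n=178): 1/178=0.0056, 1/178=0.0056, 17/178=0.0955, 133/178=0.7472, 26/178=0.1461
Proportions for species 2 (n=147): 25/147=0.1701, 24/147=0.1633, 12/147=0.0816, 23/147=0.1565, 63/147=0.4286
Σp_1ᵢ² = 0.0056² + 0.0056² + 0.0955² + 0.7472² + 0.1461² = 0.000031 + 0.000031 + 0.009120 + 0.558308 + 0.021345 = 0.588835
B_1 = 1 / 0.588835 = 1.6983
Σp_2ᵢ² = 0.1701² + 0.1633² + 0.0816² + 0.1565² + 0.4286² = 0.028934 + 0.026667 + 0.006659 + 0.024492 + 0.183698 = 0.270450
B_2 = 1 / 0.270450 = 3.6975
Highest B → broadest niche (most generalist): species 2 (B = 3.70).

species 2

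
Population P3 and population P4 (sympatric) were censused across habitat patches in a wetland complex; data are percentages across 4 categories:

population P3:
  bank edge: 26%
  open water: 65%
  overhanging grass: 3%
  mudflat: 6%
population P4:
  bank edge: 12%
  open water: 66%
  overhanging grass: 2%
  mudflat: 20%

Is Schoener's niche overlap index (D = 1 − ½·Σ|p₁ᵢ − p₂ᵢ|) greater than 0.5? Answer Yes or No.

Yes

Convert percentages to proportions (divide by 100).
Σ|p₁ᵢ − p₂ᵢ| = 0.14 + 0.01 + 0.01 + 0.14 = 0.30
D = 1 − ½ × 0.30 = 1 − 0.150 = 0.8500
D = 0.8500 > 0.5 → Yes.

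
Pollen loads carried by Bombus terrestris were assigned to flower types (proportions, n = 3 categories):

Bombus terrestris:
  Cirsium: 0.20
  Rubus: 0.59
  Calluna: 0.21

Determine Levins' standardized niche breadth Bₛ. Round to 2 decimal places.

Σpᵢ² = 0.20² + 0.59² + 0.21² = 0.0400 + 0.3481 + 0.0441 = 0.4322
B = 1 / 0.4322 = 2.3137
Bₛ = (B − 1)/(n − 1) = (2.3137 − 1)/(3 − 1) = 1.3137/2 = 0.6569

0.66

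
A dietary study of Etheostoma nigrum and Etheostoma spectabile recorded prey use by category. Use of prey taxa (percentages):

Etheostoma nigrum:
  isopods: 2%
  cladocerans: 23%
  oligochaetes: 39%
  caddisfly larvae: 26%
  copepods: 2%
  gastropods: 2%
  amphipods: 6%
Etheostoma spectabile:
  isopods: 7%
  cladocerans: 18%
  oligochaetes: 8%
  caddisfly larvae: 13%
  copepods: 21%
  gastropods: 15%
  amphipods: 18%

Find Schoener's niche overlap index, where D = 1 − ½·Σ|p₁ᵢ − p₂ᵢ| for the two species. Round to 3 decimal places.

Convert percentages to proportions (divide by 100).
Σ|p₁ᵢ − p₂ᵢ| = 0.05 + 0.05 + 0.31 + 0.13 + 0.19 + 0.13 + 0.12 = 0.98
D = 1 − ½ × 0.98 = 1 − 0.490 = 0.51000

0.510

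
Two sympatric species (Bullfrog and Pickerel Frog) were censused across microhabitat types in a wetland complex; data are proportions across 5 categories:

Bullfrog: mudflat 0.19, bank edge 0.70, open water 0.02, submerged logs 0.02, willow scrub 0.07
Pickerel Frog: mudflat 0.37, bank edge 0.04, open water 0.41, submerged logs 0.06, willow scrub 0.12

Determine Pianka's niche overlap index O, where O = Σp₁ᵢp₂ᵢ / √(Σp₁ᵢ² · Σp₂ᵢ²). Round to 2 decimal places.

0.28

Σ p₁ᵢp₂ᵢ = 0.0703 + 0.0280 + 0.0082 + 0.0012 + 0.0084 = 0.1161
Σp_1ᵢ² = 0.19² + 0.70² + 0.02² + 0.02² + 0.07² = 0.0361 + 0.4900 + 0.0004 + 0.0004 + 0.0049 = 0.5318
Σp_2ᵢ² = 0.37² + 0.04² + 0.41² + 0.06² + 0.12² = 0.1369 + 0.0016 + 0.1681 + 0.0036 + 0.0144 = 0.3246
O = 0.1161 / √(0.5318 × 0.3246) = 0.1161 / 0.41548 = 0.2794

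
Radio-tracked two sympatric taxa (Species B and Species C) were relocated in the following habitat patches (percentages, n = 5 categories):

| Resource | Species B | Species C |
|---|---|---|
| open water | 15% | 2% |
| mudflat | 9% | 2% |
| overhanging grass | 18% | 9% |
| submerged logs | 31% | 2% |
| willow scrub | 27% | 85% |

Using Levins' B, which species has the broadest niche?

Species B

Convert percentages to proportions (divide by 100).
Σp_Bᵢ² = 0.15² + 0.09² + 0.18² + 0.31² + 0.27² = 0.0225 + 0.0081 + 0.0324 + 0.0961 + 0.0729 = 0.2320
B_B = 1 / 0.2320 = 4.3103
Σp_Cᵢ² = 0.02² + 0.02² + 0.09² + 0.02² + 0.85² = 0.0004 + 0.0004 + 0.0081 + 0.0004 + 0.7225 = 0.7318
B_C = 1 / 0.7318 = 1.3665
Highest B → broadest niche (most generalist): Species B (B = 4.31).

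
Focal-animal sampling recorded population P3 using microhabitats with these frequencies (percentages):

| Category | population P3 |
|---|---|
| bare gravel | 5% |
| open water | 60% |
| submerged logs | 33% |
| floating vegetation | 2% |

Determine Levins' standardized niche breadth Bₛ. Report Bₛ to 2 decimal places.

Convert percentages to proportions (divide by 100).
Σpᵢ² = 0.05² + 0.60² + 0.33² + 0.02² = 0.0025 + 0.3600 + 0.1089 + 0.0004 = 0.4718
B = 1 / 0.4718 = 2.1195
Bₛ = (B − 1)/(n − 1) = (2.1195 − 1)/(4 − 1) = 1.1195/3 = 0.3732

0.37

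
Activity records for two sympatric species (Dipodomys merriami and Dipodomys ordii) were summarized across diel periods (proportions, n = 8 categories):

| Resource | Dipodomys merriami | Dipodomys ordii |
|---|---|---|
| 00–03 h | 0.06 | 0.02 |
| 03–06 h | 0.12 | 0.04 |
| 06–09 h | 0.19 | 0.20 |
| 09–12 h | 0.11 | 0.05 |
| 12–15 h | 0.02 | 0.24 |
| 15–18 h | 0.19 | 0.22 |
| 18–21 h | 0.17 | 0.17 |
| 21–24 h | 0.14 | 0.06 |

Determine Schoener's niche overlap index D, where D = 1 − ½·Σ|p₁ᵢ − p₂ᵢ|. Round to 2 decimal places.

Σ|p₁ᵢ − p₂ᵢ| = 0.04 + 0.08 + 0.01 + 0.06 + 0.22 + 0.03 + 0.00 + 0.08 = 0.52
D = 1 − ½ × 0.52 = 1 − 0.260 = 0.7400

0.74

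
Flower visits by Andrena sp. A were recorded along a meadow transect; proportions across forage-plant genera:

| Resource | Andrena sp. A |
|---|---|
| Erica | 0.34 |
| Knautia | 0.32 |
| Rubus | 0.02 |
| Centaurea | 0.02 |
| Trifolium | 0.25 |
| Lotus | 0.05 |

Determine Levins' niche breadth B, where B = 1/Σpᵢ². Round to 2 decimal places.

Σpᵢ² = 0.34² + 0.32² + 0.02² + 0.02² + 0.25² + 0.05² = 0.1156 + 0.1024 + 0.0004 + 0.0004 + 0.0625 + 0.0025 = 0.2838
B = 1 / 0.2838 = 3.5236

3.52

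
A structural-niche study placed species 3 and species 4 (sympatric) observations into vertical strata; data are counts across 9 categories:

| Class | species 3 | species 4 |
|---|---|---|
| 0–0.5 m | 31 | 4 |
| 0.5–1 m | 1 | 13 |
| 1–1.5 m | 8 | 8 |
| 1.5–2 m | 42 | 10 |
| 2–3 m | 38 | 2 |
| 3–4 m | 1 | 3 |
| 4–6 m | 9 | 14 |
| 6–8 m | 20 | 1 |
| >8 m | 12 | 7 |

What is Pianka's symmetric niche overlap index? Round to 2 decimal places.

Proportions for species 3 (n=162): 31/162=0.1914, 1/162=0.0062, 8/162=0.0494, 42/162=0.2593, 38/162=0.2346, 1/162=0.0062, 9/162=0.0556, 20/162=0.1235, 12/162=0.0741
Proportions for species 4 (n=62): 4/62=0.0645, 13/62=0.2097, 8/62=0.1290, 10/62=0.1613, 2/62=0.0323, 3/62=0.0484, 14/62=0.2258, 1/62=0.0161, 7/62=0.1129
Σ p₁ᵢp₂ᵢ = 0.012345 + 0.001300 + 0.006373 + 0.041825 + 0.007578 + 0.000300 + 0.012554 + 0.001988 + 0.008366 = 0.092629
Σp_1ᵢ² = 0.1914² + 0.0062² + 0.0494² + 0.2593² + 0.2346² + 0.0062² + 0.0556² + 0.1235² + 0.0741² = 0.036634 + 0.000038 + 0.002440 + 0.067236 + 0.055037 + 0.000038 + 0.003091 + 0.015252 + 0.005491 = 0.185257
Σp_2ᵢ² = 0.0645² + 0.2097² + 0.1290² + 0.1613² + 0.0323² + 0.0484² + 0.2258² + 0.0161² + 0.1129² = 0.004160 + 0.043974 + 0.016641 + 0.026018 + 0.001043 + 0.002343 + 0.050986 + 0.000259 + 0.012746 = 0.158170
O = 0.092629 / √(0.185257 × 0.158170) = 0.092629 / 0.1711786 = 0.5411

0.54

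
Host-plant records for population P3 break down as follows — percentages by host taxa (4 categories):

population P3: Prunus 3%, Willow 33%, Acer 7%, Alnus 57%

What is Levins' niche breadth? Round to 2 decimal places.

Convert percentages to proportions (divide by 100).
Σpᵢ² = 0.03² + 0.33² + 0.07² + 0.57² = 0.0009 + 0.1089 + 0.0049 + 0.3249 = 0.4396
B = 1 / 0.4396 = 2.2748

2.27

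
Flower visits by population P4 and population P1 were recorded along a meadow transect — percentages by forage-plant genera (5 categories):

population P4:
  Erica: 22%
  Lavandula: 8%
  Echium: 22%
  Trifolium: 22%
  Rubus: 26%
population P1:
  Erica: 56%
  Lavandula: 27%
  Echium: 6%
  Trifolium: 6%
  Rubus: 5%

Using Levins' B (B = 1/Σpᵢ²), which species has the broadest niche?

population P4

Convert percentages to proportions (divide by 100).
Σp_P4ᵢ² = 0.22² + 0.08² + 0.22² + 0.22² + 0.26² = 0.0484 + 0.0064 + 0.0484 + 0.0484 + 0.0676 = 0.2192
B_P4 = 1 / 0.2192 = 4.5620
Σp_P1ᵢ² = 0.56² + 0.27² + 0.06² + 0.06² + 0.05² = 0.3136 + 0.0729 + 0.0036 + 0.0036 + 0.0025 = 0.3962
B_P1 = 1 / 0.3962 = 2.5240
Highest B → broadest niche (most generalist): population P4 (B = 4.56).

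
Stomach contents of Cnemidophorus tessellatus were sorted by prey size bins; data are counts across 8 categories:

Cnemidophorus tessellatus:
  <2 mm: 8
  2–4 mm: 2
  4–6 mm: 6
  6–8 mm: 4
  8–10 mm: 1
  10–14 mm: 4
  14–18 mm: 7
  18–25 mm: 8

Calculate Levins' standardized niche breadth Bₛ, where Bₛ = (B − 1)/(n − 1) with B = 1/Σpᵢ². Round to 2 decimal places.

0.77

Proportions for Cnemidophorus tessellatus (n=40): 8/40=0.2000, 2/40=0.0500, 6/40=0.1500, 4/40=0.1000, 1/40=0.0250, 4/40=0.1000, 7/40=0.1750, 8/40=0.2000
Σpᵢ² = 0.2000² + 0.0500² + 0.1500² + 0.1000² + 0.0250² + 0.1000² + 0.1750² + 0.2000² = 0.040000 + 0.002500 + 0.022500 + 0.010000 + 0.000625 + 0.010000 + 0.030625 + 0.040000 = 0.156250
B = 1 / 0.156250 = 6.4000
Bₛ = (B − 1)/(n − 1) = (6.4000 − 1)/(8 − 1) = 5.4000/7 = 0.7714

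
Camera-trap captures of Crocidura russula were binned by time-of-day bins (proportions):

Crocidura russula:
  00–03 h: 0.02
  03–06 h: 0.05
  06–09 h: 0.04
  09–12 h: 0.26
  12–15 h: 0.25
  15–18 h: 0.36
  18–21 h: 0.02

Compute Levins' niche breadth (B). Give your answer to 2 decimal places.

Σpᵢ² = 0.02² + 0.05² + 0.04² + 0.26² + 0.25² + 0.36² + 0.02² = 0.0004 + 0.0025 + 0.0016 + 0.0676 + 0.0625 + 0.1296 + 0.0004 = 0.2646
B = 1 / 0.2646 = 3.7793

3.78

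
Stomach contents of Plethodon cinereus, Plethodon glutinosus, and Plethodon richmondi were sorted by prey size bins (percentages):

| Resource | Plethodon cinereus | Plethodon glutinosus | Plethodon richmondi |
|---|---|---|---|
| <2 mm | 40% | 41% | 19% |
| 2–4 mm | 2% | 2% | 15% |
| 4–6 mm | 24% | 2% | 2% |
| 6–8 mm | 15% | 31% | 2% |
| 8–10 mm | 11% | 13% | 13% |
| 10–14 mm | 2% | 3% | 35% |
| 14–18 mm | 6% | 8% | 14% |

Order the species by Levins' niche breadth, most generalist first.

Convert percentages to proportions (divide by 100).
Σp_cineᵢ² = 0.40² + 0.02² + 0.24² + 0.15² + 0.11² + 0.02² + 0.06² = 0.1600 + 0.0004 + 0.0576 + 0.0225 + 0.0121 + 0.0004 + 0.0036 = 0.2566
B_cine = 1 / 0.2566 = 3.8971
Σp_glutᵢ² = 0.41² + 0.02² + 0.02² + 0.31² + 0.13² + 0.03² + 0.08² = 0.1681 + 0.0004 + 0.0004 + 0.0961 + 0.0169 + 0.0009 + 0.0064 = 0.2892
B_glut = 1 / 0.2892 = 3.4578
Σp_richᵢ² = 0.19² + 0.15² + 0.02² + 0.02² + 0.13² + 0.35² + 0.14² = 0.0361 + 0.0225 + 0.0004 + 0.0004 + 0.0169 + 0.1225 + 0.0196 = 0.2184
B_rich = 1 / 0.2184 = 4.5788
Ranking by B (broadest → narrowest): Plethodon richmondi (4.58) > Plethodon cinereus (3.90) > Plethodon glutinosus (3.46)

Plethodon richmondi > Plethodon cinereus > Plethodon glutinosus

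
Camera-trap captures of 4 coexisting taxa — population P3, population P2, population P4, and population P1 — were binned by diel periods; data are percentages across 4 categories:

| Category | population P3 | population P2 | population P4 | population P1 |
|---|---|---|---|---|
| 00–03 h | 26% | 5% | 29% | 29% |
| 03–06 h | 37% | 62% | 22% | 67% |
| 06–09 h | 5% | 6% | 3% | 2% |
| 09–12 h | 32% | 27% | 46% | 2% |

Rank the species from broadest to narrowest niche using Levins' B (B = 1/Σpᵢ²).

Convert percentages to proportions (divide by 100).
Σp_P3ᵢ² = 0.26² + 0.37² + 0.05² + 0.32² = 0.0676 + 0.1369 + 0.0025 + 0.1024 = 0.3094
B_P3 = 1 / 0.3094 = 3.2321
Σp_P2ᵢ² = 0.05² + 0.62² + 0.06² + 0.27² = 0.0025 + 0.3844 + 0.0036 + 0.0729 = 0.4634
B_P2 = 1 / 0.4634 = 2.1580
Σp_P4ᵢ² = 0.29² + 0.22² + 0.03² + 0.46² = 0.0841 + 0.0484 + 0.0009 + 0.2116 = 0.3450
B_P4 = 1 / 0.3450 = 2.8986
Σp_P1ᵢ² = 0.29² + 0.67² + 0.02² + 0.02² = 0.0841 + 0.4489 + 0.0004 + 0.0004 = 0.5338
B_P1 = 1 / 0.5338 = 1.8734
Ranking by B (broadest → narrowest): population P3 (3.23) > population P4 (2.90) > population P2 (2.16) > population P1 (1.87)

population P3 > population P4 > population P2 > population P1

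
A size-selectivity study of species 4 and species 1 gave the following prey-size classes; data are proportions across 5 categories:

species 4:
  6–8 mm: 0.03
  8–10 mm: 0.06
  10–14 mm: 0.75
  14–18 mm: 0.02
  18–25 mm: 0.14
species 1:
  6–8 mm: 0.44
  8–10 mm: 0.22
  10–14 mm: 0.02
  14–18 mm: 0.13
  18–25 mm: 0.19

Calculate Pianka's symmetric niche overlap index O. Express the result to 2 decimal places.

0.17

Σ p₁ᵢp₂ᵢ = 0.0132 + 0.0132 + 0.0150 + 0.0026 + 0.0266 = 0.0706
Σp_1ᵢ² = 0.03² + 0.06² + 0.75² + 0.02² + 0.14² = 0.0009 + 0.0036 + 0.5625 + 0.0004 + 0.0196 = 0.5870
Σp_2ᵢ² = 0.44² + 0.22² + 0.02² + 0.13² + 0.19² = 0.1936 + 0.0484 + 0.0004 + 0.0169 + 0.0361 = 0.2954
O = 0.0706 / √(0.5870 × 0.2954) = 0.0706 / 0.41641 = 0.1695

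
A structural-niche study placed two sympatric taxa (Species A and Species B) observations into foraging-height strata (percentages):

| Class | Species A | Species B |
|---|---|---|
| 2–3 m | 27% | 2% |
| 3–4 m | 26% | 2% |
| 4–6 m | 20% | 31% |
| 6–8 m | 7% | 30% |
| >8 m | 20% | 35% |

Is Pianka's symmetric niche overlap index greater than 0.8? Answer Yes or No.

Convert percentages to proportions (divide by 100).
Σ p₁ᵢp₂ᵢ = 0.0054 + 0.0052 + 0.0620 + 0.0210 + 0.0700 = 0.1636
Σp_1ᵢ² = 0.27² + 0.26² + 0.20² + 0.07² + 0.20² = 0.0729 + 0.0676 + 0.0400 + 0.0049 + 0.0400 = 0.2254
Σp_2ᵢ² = 0.02² + 0.02² + 0.31² + 0.30² + 0.35² = 0.0004 + 0.0004 + 0.0961 + 0.0900 + 0.1225 = 0.3094
O = 0.1636 / √(0.2254 × 0.3094) = 0.1636 / 0.26408 = 0.6195
O = 0.6195 < 0.8 → No.

No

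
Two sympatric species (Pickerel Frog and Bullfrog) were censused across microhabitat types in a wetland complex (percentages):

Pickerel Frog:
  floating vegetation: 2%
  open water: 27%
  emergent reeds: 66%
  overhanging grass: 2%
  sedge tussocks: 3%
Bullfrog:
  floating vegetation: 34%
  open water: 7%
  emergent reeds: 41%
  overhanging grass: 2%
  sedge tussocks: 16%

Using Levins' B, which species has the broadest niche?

Convert percentages to proportions (divide by 100).
Σp_Frogᵢ² = 0.02² + 0.27² + 0.66² + 0.02² + 0.03² = 0.0004 + 0.0729 + 0.4356 + 0.0004 + 0.0009 = 0.5102
B_Frog = 1 / 0.5102 = 1.9600
Σp_Bullᵢ² = 0.34² + 0.07² + 0.41² + 0.02² + 0.16² = 0.1156 + 0.0049 + 0.1681 + 0.0004 + 0.0256 = 0.3146
B_Bull = 1 / 0.3146 = 3.1786
Highest B → broadest niche (most generalist): Bullfrog (B = 3.18).

Bullfrog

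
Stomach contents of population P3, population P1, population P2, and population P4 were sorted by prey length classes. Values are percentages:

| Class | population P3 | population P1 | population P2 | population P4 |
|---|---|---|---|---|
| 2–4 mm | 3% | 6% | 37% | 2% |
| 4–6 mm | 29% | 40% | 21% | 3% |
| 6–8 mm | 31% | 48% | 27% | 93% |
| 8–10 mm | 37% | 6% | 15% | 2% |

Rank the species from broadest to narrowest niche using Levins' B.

Convert percentages to proportions (divide by 100).
Σp_P3ᵢ² = 0.03² + 0.29² + 0.31² + 0.37² = 0.0009 + 0.0841 + 0.0961 + 0.1369 = 0.3180
B_P3 = 1 / 0.3180 = 3.1447
Σp_P1ᵢ² = 0.06² + 0.40² + 0.48² + 0.06² = 0.0036 + 0.1600 + 0.2304 + 0.0036 = 0.3976
B_P1 = 1 / 0.3976 = 2.5151
Σp_P2ᵢ² = 0.37² + 0.21² + 0.27² + 0.15² = 0.1369 + 0.0441 + 0.0729 + 0.0225 = 0.2764
B_P2 = 1 / 0.2764 = 3.6179
Σp_P4ᵢ² = 0.02² + 0.03² + 0.93² + 0.02² = 0.0004 + 0.0009 + 0.8649 + 0.0004 = 0.8666
B_P4 = 1 / 0.8666 = 1.1539
Ranking by B (broadest → narrowest): population P2 (3.62) > population P3 (3.14) > population P1 (2.52) > population P4 (1.15)

population P2 > population P3 > population P1 > population P4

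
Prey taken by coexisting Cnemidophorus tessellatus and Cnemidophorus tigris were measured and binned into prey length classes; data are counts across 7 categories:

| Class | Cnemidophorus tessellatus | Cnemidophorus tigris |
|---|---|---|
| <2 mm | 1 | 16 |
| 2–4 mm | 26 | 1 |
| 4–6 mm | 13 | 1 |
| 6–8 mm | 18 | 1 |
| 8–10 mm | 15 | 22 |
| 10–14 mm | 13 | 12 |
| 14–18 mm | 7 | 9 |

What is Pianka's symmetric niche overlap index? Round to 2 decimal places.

Proportions for Cnemidophorus tessellatus (n=93): 1/93=0.0108, 26/93=0.2796, 13/93=0.1398, 18/93=0.1935, 15/93=0.1613, 13/93=0.1398, 7/93=0.0753
Proportions for Cnemidophorus tigris (n=62): 16/62=0.2581, 1/62=0.0161, 1/62=0.0161, 1/62=0.0161, 22/62=0.3548, 12/62=0.1935, 9/62=0.1452
Σ p₁ᵢp₂ᵢ = 0.002787 + 0.004502 + 0.002251 + 0.003115 + 0.057229 + 0.027051 + 0.010934 = 0.107869
Σp_1ᵢ² = 0.0108² + 0.2796² + 0.1398² + 0.1935² + 0.1613² + 0.1398² + 0.0753² = 0.000117 + 0.078176 + 0.019544 + 0.037442 + 0.026018 + 0.019544 + 0.005670 = 0.186511
Σp_2ᵢ² = 0.2581² + 0.0161² + 0.0161² + 0.0161² + 0.3548² + 0.1935² + 0.1452² = 0.066616 + 0.000259 + 0.000259 + 0.000259 + 0.125883 + 0.037442 + 0.021083 = 0.251801
O = 0.107869 / √(0.186511 × 0.251801) = 0.107869 / 0.2167110 = 0.4978

0.50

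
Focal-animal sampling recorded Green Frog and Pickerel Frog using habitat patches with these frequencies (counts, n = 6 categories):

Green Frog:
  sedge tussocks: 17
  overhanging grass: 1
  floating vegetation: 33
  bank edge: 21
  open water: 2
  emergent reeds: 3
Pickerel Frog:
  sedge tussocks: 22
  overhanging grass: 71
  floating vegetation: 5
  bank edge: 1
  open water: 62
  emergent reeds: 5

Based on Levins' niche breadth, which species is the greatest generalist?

Green Frog

Proportions for Green Frog (n=77): 17/77=0.2208, 1/77=0.0130, 33/77=0.4286, 21/77=0.2727, 2/77=0.0260, 3/77=0.0390
Proportions for Pickerel Frog (n=166): 22/166=0.1325, 71/166=0.4277, 5/166=0.0301, 1/166=0.0060, 62/166=0.3735, 5/166=0.0301
Σp_Greeᵢ² = 0.2208² + 0.0130² + 0.4286² + 0.2727² + 0.0260² + 0.0390² = 0.048753 + 0.000169 + 0.183698 + 0.074365 + 0.000676 + 0.001521 = 0.309182
B_Gree = 1 / 0.309182 = 3.2343
Σp_Pickᵢ² = 0.1325² + 0.4277² + 0.0301² + 0.0060² + 0.3735² + 0.0301² = 0.017556 + 0.182927 + 0.000906 + 0.000036 + 0.139502 + 0.000906 = 0.341833
B_Pick = 1 / 0.341833 = 2.9254
Highest B → broadest niche (most generalist): Green Frog (B = 3.23).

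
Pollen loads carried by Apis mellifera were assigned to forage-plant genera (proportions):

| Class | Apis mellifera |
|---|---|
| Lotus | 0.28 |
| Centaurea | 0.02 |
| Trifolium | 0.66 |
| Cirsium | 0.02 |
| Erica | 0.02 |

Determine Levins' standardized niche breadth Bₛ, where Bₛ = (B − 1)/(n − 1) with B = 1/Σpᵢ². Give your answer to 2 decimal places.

Σpᵢ² = 0.28² + 0.02² + 0.66² + 0.02² + 0.02² = 0.0784 + 0.0004 + 0.4356 + 0.0004 + 0.0004 = 0.5152
B = 1 / 0.5152 = 1.9410
Bₛ = (B − 1)/(n − 1) = (1.9410 − 1)/(5 − 1) = 0.9410/4 = 0.2353

0.24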